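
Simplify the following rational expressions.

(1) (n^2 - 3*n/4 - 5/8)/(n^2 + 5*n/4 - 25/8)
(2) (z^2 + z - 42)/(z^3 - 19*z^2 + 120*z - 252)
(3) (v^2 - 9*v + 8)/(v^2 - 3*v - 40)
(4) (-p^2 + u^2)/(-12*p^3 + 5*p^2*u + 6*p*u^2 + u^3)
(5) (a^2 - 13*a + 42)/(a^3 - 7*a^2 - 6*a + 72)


(1) = (2*n + 1)/(2*n + 5)
(2) = (z + 7)/(z^2 - 13*z + 42)
(3) = (v - 1)/(v + 5)
(4) = (p + u)/(12*p^2 + 7*p*u + u^2)
(5) = (a - 7)/(a^2 - a - 12)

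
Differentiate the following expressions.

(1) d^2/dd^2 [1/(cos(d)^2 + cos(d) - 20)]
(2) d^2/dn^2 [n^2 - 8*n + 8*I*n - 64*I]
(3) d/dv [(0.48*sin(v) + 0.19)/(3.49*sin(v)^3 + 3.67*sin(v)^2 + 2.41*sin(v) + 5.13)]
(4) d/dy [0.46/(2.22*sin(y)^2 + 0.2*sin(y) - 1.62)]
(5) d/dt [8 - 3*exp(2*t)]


(1) = (-4*sin(d)^4 + 83*sin(d)^2 - 65*cos(d)/4 - 3*cos(3*d)/4 - 37)/((cos(d) - 4)^3*(cos(d) + 5)^3)
(2) = 2
(3) = (-3.3504*sin(v)^3 - 3.7509*sin(v)^2 - 1.3946*sin(v) + 2.0045)*cos(v)/(12.1801*sin(v)^6 + 25.6166*sin(v)^5 + 30.2907*sin(v)^4 + 53.4968*sin(v)^3 + 43.4623*sin(v)^2 + 24.7266*sin(v) + 26.3169)
(4) = -(2.0424*sin(y) + 0.092)*cos(y)/(2.22*sin(y)^2 + 0.2*sin(y) - 1.62)^2
(5) = -6*exp(2*t)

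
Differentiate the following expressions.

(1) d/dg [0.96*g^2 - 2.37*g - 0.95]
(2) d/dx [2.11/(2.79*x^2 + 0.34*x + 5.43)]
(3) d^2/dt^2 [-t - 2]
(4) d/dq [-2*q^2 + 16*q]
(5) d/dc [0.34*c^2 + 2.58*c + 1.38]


(1) = 1.92*g - 2.37
(2) = (-11.7738*x - 0.7174)/(2.79*x^2 + 0.34*x + 5.43)^2
(3) = 0
(4) = 16 - 4*q
(5) = 0.68*c + 2.58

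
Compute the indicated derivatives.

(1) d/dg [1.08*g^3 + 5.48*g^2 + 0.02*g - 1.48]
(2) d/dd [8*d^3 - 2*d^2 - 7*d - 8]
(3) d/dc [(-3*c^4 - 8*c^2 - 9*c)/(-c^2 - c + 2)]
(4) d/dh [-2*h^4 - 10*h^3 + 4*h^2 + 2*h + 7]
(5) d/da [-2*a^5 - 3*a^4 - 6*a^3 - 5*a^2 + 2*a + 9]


(1) = 3.24*g^2 + 10.96*g + 0.02
(2) = 24*d^2 - 4*d - 7
(3) = (-c*(2*c + 1)*(3*c^3 + 8*c + 9) + (c^2 + c - 2)*(12*c^3 + 16*c + 9))/(c^2 + c - 2)^2
(4) = -8*h^3 - 30*h^2 + 8*h + 2
(5) = -10*a^4 - 12*a^3 - 18*a^2 - 10*a + 2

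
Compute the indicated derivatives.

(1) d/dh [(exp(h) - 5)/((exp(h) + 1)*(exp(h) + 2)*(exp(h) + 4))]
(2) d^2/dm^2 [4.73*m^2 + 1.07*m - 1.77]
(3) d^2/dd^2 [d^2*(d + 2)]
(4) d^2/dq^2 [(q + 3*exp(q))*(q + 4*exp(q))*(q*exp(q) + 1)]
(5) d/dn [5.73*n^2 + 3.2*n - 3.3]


(1) = 2*(-exp(3*h) + 4*exp(2*h) + 35*exp(h) + 39)*exp(h)/(exp(6*h) + 14*exp(5*h) + 77*exp(4*h) + 212*exp(3*h) + 308*exp(2*h) + 224*exp(h) + 64)
(2) = 9.46000000000000
(3) = 6*d + 4
(4) = q^3*exp(q) + 28*q^2*exp(2*q) + 6*q^2*exp(q) + 108*q*exp(3*q) + 56*q*exp(2*q) + 13*q*exp(q) + 72*exp(3*q) + 62*exp(2*q) + 14*exp(q) + 2
(5) = 11.46*n + 3.2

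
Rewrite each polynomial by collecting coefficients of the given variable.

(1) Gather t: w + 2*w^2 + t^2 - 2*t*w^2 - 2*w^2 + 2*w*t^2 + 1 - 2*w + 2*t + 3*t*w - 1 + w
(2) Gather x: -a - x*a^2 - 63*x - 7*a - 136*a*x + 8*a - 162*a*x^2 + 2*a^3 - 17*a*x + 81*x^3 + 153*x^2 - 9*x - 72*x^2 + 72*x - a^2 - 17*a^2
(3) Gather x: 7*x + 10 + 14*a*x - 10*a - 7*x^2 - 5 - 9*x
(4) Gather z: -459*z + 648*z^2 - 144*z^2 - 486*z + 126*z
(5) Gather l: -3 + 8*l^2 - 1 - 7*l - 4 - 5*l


(1) = t^2*(2*w + 1) + t*(-2*w^2 + 3*w + 2)
(2) = 2*a^3 - 18*a^2 + 81*x^3 + x^2*(81 - 162*a) + x*(-a^2 - 153*a)
(3) = -10*a - 7*x^2 + x*(14*a - 2) + 5
(4) = 504*z^2 - 819*z
(5) = 8*l^2 - 12*l - 8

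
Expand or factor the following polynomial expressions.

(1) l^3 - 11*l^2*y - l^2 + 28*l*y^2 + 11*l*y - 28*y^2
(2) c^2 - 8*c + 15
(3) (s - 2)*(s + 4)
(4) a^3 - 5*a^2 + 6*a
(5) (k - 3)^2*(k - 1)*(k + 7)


(1) = (l - 1)*(l - 7*y)*(l - 4*y)
(2) = (c - 5)*(c - 3)
(3) = s^2 + 2*s - 8
(4) = a*(a - 3)*(a - 2)
(5) = k^4 - 34*k^2 + 96*k - 63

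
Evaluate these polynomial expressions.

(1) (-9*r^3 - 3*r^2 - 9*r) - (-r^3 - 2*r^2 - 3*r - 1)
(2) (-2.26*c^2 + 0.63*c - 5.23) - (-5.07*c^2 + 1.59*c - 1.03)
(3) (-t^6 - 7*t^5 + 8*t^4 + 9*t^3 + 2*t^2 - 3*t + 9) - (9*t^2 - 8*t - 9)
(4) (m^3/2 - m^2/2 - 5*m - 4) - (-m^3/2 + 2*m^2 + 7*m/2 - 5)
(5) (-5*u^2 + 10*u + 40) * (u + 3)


(1) = -8*r^3 - r^2 - 6*r + 1
(2) = 2.81*c^2 - 0.96*c - 4.2
(3) = -t^6 - 7*t^5 + 8*t^4 + 9*t^3 - 7*t^2 + 5*t + 18
(4) = m^3 - 5*m^2/2 - 17*m/2 + 1
(5) = -5*u^3 - 5*u^2 + 70*u + 120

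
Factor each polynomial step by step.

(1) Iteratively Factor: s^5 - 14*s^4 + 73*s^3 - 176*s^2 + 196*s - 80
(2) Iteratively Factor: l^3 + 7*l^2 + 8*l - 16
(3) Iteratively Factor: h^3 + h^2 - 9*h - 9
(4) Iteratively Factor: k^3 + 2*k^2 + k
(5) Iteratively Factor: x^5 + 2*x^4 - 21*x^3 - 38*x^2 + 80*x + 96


(1) = (s - 2)*(s^4 - 12*s^3 + 49*s^2 - 78*s + 40) = (s - 2)^2*(s^3 - 10*s^2 + 29*s - 20) = (s - 4)*(s - 2)^2*(s^2 - 6*s + 5) = (s - 4)*(s - 2)^2*(s - 1)*(s - 5)
(2) = (l - 1)*(l^2 + 8*l + 16) = (l - 1)*(l + 4)*(l + 4)
(3) = (h - 3)*(h^2 + 4*h + 3) = (h - 3)*(h + 1)*(h + 3)
(4) = (k)*(k^2 + 2*k + 1) = k*(k + 1)*(k + 1)
(5) = (x + 1)*(x^4 + x^3 - 22*x^2 - 16*x + 96) = (x + 1)*(x + 4)*(x^3 - 3*x^2 - 10*x + 24) = (x - 2)*(x + 1)*(x + 4)*(x^2 - x - 12) = (x - 2)*(x + 1)*(x + 3)*(x + 4)*(x - 4)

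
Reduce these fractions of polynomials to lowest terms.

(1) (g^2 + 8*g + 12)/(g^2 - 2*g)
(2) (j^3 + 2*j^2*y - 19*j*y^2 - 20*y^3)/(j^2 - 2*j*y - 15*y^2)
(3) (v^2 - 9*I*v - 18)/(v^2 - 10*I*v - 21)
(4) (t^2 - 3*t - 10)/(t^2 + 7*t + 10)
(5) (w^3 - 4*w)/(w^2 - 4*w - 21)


(1) = (g^2 + 8*g + 12)/(g^2 - 2*g)
(2) = (-j^3 - 2*j^2*y + 19*j*y^2 + 20*y^3)/(-j^2 + 2*j*y + 15*y^2)
(3) = (v - 6*I)/(v - 7*I)
(4) = (t - 5)/(t + 5)
(5) = (w^3 - 4*w)/(w^2 - 4*w - 21)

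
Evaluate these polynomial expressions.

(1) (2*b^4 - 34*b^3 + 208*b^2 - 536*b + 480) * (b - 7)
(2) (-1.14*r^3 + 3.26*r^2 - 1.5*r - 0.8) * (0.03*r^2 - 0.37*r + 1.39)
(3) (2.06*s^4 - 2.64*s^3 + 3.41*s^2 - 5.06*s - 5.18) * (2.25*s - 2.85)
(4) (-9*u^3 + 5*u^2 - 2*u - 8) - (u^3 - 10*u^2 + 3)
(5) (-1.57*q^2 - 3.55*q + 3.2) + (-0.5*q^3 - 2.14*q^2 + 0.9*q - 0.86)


(1) = 2*b^5 - 48*b^4 + 446*b^3 - 1992*b^2 + 4232*b - 3360
(2) = -0.0342*r^5 + 0.5196*r^4 - 2.8358*r^3 + 5.0624*r^2 - 1.789*r - 1.112
(3) = 4.635*s^5 - 11.811*s^4 + 15.1965*s^3 - 21.1035*s^2 + 2.766*s + 14.763
(4) = -10*u^3 + 15*u^2 - 2*u - 11
(5) = -0.5*q^3 - 3.71*q^2 - 2.65*q + 2.34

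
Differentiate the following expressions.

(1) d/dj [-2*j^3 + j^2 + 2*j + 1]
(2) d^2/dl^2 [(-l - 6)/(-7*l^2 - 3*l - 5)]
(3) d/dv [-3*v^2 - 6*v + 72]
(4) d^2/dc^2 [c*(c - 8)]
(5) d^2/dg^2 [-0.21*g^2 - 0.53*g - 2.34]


(1) = -6*j^2 + 2*j + 2
(2) = 2*((l + 6)*(14*l + 3)^2 - 3*(7*l + 15)*(7*l^2 + 3*l + 5))/(7*l^2 + 3*l + 5)^3
(3) = -6*v - 6
(4) = 2
(5) = -0.420000000000000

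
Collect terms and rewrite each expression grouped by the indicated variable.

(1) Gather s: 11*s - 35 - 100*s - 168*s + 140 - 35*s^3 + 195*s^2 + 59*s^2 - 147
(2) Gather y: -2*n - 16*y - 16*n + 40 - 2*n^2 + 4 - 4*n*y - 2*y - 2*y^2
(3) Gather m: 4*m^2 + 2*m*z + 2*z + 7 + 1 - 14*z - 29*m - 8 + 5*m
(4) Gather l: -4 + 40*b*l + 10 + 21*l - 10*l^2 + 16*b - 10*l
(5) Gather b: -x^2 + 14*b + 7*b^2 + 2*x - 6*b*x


(1) = -35*s^3 + 254*s^2 - 257*s - 42
(2) = -2*n^2 - 18*n - 2*y^2 + y*(-4*n - 18) + 44
(3) = 4*m^2 + m*(2*z - 24) - 12*z
(4) = 16*b - 10*l^2 + l*(40*b + 11) + 6
(5) = 7*b^2 + b*(14 - 6*x) - x^2 + 2*x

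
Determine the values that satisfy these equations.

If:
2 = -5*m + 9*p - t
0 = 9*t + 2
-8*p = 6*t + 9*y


Then:
m = -81*y/40 - 1/18
p = 1/6 - 9*y/8
t = -2/9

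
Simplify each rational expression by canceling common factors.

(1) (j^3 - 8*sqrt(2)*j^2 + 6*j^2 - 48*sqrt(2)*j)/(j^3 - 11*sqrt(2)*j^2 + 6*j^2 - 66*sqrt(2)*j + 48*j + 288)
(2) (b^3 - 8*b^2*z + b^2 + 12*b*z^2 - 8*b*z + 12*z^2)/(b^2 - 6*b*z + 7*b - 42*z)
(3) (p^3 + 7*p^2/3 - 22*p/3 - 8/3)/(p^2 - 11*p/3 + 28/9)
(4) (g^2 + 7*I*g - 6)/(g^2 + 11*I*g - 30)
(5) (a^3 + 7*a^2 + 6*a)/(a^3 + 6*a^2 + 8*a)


(1) = j/(j - 3*sqrt(2))
(2) = (b^2 - 2*b*z + b - 2*z)/(b + 7)
(3) = (9*p^3 + 21*p^2 - 66*p - 24)/(9*p^2 - 33*p + 28)
(4) = (g + I)/(g + 5*I)
(5) = (a^2 + 7*a + 6)/(a^2 + 6*a + 8)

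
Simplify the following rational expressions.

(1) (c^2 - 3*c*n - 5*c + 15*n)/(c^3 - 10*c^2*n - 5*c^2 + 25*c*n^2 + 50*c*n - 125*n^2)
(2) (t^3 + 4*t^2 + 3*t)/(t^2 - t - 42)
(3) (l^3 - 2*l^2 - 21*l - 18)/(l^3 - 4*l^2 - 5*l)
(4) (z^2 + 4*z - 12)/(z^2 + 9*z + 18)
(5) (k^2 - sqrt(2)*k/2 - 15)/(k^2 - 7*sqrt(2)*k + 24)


(1) = (c - 3*n)/(c^2 - 10*c*n + 25*n^2)
(2) = (t^3 + 4*t^2 + 3*t)/(t^2 - t - 42)
(3) = (l^2 - 3*l - 18)/(l^2 - 5*l)
(4) = (z - 2)/(z + 3)
(5) = (2*k + 5*sqrt(2))/(2*k - 8*sqrt(2))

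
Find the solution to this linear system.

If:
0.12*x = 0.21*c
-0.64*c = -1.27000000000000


Then:
c = 1.98
x = 3.47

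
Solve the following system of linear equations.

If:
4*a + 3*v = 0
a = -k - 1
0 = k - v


Then:
a = 3
k = -4
v = -4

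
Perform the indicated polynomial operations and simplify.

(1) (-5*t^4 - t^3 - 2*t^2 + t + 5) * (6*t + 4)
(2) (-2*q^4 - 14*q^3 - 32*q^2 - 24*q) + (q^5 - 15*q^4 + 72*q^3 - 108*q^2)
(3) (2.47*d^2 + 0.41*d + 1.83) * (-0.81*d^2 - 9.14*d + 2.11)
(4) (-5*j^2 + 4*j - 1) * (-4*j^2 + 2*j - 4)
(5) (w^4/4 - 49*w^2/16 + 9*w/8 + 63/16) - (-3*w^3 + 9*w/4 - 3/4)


(1) = -30*t^5 - 26*t^4 - 16*t^3 - 2*t^2 + 34*t + 20
(2) = q^5 - 17*q^4 + 58*q^3 - 140*q^2 - 24*q
(3) = -2.0007*d^4 - 22.9079*d^3 - 0.018*d^2 - 15.8611*d + 3.8613
(4) = 20*j^4 - 26*j^3 + 32*j^2 - 18*j + 4
(5) = w^4/4 + 3*w^3 - 49*w^2/16 - 9*w/8 + 75/16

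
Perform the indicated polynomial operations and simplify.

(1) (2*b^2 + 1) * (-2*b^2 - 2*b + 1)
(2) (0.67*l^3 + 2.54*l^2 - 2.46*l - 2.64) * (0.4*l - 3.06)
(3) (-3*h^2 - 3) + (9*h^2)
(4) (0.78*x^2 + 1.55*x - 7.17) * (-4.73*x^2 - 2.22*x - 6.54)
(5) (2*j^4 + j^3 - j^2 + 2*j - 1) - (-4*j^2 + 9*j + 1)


(1) = -4*b^4 - 4*b^3 - 2*b + 1
(2) = 0.268*l^4 - 1.0342*l^3 - 8.7564*l^2 + 6.4716*l + 8.0784
(3) = 6*h^2 - 3
(4) = -3.6894*x^4 - 9.0631*x^3 + 25.3719*x^2 + 5.7804*x + 46.8918
(5) = 2*j^4 + j^3 + 3*j^2 - 7*j - 2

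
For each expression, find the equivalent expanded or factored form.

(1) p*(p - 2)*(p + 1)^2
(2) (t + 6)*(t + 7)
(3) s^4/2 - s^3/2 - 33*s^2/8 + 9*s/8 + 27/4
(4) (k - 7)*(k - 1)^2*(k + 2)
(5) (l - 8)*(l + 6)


(1) = p^4 - 3*p^2 - 2*p
(2) = t^2 + 13*t + 42
(3) = (s/2 + 1)*(s - 3)*(s - 3/2)*(s + 3/2)
(4) = k^4 - 7*k^3 - 3*k^2 + 23*k - 14
(5) = l^2 - 2*l - 48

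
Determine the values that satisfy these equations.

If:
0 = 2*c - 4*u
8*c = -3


Then:
c = -3/8
u = -3/16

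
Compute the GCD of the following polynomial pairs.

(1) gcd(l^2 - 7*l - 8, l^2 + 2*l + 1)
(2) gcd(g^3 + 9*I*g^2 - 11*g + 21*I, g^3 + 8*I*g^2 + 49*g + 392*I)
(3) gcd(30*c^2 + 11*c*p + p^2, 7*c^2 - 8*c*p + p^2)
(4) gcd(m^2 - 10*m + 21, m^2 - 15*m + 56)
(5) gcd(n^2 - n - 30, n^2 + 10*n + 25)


(1) = gcd((l - 8)*(l + 1), (l + 1)^2) = l + 1
(2) = gcd((g - I)*(g + 3*I)*(g + 7*I), (g - 7*I)*(g + 7*I)*(g + 8*I)) = g + 7*I
(3) = gcd((5*c + p)*(6*c + p), (-7*c + p)*(-c + p)) = 1
(4) = m - 7
(5) = n + 5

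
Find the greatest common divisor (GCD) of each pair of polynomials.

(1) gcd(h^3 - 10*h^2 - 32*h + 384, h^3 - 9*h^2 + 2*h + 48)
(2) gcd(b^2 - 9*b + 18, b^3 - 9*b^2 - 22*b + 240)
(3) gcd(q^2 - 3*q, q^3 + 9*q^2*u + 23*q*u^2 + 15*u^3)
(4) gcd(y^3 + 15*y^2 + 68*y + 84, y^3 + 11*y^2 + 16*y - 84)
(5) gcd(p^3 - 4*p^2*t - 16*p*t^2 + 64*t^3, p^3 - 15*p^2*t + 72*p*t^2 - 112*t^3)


(1) = h - 8
(2) = b - 6
(3) = gcd(q*(q - 3), (q + u)*(q + 3*u)*(q + 5*u)) = 1
(4) = y^2 + 13*y + 42
(5) = p^2 - 8*p*t + 16*t^2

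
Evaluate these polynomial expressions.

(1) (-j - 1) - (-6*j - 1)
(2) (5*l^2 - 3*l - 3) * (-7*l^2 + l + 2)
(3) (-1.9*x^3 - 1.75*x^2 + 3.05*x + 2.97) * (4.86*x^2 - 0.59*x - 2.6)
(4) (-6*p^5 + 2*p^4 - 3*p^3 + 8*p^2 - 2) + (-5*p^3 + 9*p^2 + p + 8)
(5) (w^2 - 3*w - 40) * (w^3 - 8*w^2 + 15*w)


(1) = 5*j
(2) = -35*l^4 + 26*l^3 + 28*l^2 - 9*l - 6
(3) = -9.234*x^5 - 7.384*x^4 + 20.7955*x^3 + 17.1847*x^2 - 9.6823*x - 7.722
(4) = -6*p^5 + 2*p^4 - 8*p^3 + 17*p^2 + p + 6
(5) = w^5 - 11*w^4 - w^3 + 275*w^2 - 600*w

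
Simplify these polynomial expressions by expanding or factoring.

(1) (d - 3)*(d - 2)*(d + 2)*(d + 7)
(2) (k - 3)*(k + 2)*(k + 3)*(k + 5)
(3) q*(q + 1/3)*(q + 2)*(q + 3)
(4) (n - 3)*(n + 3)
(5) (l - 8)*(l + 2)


(1) = d^4 + 4*d^3 - 25*d^2 - 16*d + 84
(2) = k^4 + 7*k^3 + k^2 - 63*k - 90
(3) = q^4 + 16*q^3/3 + 23*q^2/3 + 2*q
(4) = n^2 - 9
(5) = l^2 - 6*l - 16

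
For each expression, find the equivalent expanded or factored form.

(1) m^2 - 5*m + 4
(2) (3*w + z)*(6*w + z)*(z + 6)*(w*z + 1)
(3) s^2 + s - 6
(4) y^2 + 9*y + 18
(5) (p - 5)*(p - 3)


(1) = (m - 4)*(m - 1)
(2) = 18*w^3*z^2 + 108*w^3*z + 9*w^2*z^3 + 54*w^2*z^2 + 18*w^2*z + 108*w^2 + w*z^4 + 6*w*z^3 + 9*w*z^2 + 54*w*z + z^3 + 6*z^2
(3) = (s - 2)*(s + 3)
(4) = (y + 3)*(y + 6)
(5) = p^2 - 8*p + 15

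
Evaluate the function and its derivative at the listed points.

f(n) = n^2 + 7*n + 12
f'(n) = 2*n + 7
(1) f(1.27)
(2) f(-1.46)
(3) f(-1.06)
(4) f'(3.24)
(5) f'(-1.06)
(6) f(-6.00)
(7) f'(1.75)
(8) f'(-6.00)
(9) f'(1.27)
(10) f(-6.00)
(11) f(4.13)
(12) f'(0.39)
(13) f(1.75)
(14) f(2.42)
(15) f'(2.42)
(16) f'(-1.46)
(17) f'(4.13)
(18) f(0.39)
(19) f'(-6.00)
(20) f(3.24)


(1) = 22.50
(2) = 3.91
(3) = 5.70
(4) = 13.48
(5) = 4.88
(6) = 6.00
(7) = 10.50
(8) = -5.00
(9) = 9.54
(10) = 6.00
(11) = 57.97
(12) = 7.78
(13) = 27.31
(14) = 34.80
(15) = 11.84
(16) = 4.08
(17) = 15.26
(18) = 14.88
(19) = -5.00
(20) = 45.18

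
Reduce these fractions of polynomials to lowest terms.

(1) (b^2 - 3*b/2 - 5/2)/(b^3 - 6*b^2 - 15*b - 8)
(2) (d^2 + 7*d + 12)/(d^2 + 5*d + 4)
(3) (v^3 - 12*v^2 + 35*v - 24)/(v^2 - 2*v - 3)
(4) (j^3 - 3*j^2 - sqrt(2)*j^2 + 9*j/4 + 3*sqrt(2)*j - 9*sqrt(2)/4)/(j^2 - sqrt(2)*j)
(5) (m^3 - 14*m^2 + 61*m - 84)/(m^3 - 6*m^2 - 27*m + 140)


(1) = (2*b - 5)/(2*b^2 - 14*b - 16)
(2) = (d + 3)/(d + 1)
(3) = (v^2 - 9*v + 8)/(v + 1)
(4) = (4*j^2 - 12*j + 9)/(4*j)
(5) = (m - 3)/(m + 5)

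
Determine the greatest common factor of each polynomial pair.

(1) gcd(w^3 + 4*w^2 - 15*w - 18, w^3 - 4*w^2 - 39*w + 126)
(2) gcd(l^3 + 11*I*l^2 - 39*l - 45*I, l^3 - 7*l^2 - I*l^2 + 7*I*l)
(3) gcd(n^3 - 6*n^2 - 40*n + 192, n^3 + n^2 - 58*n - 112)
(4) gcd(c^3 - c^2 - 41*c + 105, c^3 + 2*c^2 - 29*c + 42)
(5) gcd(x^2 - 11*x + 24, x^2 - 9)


(1) = gcd((w - 3)*(w + 1)*(w + 6), (w - 7)*(w - 3)*(w + 6)) = w^2 + 3*w - 18
(2) = gcd((l + 3*I)^2*(l + 5*I), l*(l - 7)*(l - I)) = 1
(3) = n - 8
(4) = c^2 + 4*c - 21
(5) = x - 3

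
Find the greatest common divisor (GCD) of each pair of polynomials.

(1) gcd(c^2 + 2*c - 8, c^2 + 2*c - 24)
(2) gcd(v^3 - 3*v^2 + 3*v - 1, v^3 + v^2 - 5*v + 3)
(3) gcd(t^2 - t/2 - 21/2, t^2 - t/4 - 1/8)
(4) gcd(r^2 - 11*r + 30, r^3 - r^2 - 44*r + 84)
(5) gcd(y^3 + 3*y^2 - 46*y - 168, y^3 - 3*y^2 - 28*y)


(1) = 1
(2) = gcd((v - 1)^3, (v - 1)^2*(v + 3)) = v^2 - 2*v + 1
(3) = gcd((t - 7/2)*(t + 3), (t - 1/2)*(t + 1/4)) = 1
(4) = r - 6
(5) = y^2 - 3*y - 28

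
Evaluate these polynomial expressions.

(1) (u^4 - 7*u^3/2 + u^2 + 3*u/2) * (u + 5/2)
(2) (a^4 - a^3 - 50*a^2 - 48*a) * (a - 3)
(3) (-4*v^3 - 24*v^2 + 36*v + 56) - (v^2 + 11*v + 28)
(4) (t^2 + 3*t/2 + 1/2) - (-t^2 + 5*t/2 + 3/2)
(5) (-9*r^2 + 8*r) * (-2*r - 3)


(1) = u^5 - u^4 - 31*u^3/4 + 4*u^2 + 15*u/4
(2) = a^5 - 4*a^4 - 47*a^3 + 102*a^2 + 144*a
(3) = -4*v^3 - 25*v^2 + 25*v + 28
(4) = 2*t^2 - t - 1
(5) = 18*r^3 + 11*r^2 - 24*r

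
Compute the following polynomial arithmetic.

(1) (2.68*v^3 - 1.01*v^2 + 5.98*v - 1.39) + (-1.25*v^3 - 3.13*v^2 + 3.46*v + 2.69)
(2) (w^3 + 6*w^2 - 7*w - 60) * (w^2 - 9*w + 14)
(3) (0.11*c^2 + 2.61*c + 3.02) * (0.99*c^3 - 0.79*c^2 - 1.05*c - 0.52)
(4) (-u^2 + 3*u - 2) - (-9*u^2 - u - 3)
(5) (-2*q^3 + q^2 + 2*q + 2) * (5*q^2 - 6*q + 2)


(1) = 1.43*v^3 - 4.14*v^2 + 9.44*v + 1.3
(2) = w^5 - 3*w^4 - 47*w^3 + 87*w^2 + 442*w - 840
(3) = 0.1089*c^5 + 2.497*c^4 + 0.8124*c^3 - 5.1835*c^2 - 4.5282*c - 1.5704
(4) = 8*u^2 + 4*u + 1
(5) = -10*q^5 + 17*q^4 - 8*q + 4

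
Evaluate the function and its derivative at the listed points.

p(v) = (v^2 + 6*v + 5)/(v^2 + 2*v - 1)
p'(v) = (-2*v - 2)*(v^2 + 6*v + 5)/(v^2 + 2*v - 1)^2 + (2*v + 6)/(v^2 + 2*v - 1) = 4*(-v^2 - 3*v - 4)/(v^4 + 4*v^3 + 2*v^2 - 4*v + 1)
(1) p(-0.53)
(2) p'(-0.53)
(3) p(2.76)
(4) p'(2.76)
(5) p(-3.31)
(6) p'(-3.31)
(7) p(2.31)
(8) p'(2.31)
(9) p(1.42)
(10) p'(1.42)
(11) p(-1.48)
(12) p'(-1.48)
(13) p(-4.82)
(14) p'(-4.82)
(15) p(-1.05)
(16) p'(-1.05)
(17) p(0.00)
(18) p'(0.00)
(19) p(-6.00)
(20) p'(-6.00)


(1) = -1.18
(2) = -3.40
(3) = 2.40
(4) = -0.54
(5) = -1.17
(6) = -1.81
(7) = 2.70
(8) = -0.81
(9) = 4.03
(10) = -2.76
(11) = 0.95
(12) = -2.24
(13) = -0.05
(14) = -0.32
(15) = 0.10
(16) = -1.96
(17) = -5.00
(18) = -16.00
(19) = 0.22
(20) = -0.17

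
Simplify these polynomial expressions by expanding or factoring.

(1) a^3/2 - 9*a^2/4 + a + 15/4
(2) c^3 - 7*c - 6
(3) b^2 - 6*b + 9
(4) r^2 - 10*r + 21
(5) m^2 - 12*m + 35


(1) = (a/2 + 1/2)*(a - 3)*(a - 5/2)
(2) = (c - 3)*(c + 1)*(c + 2)
(3) = (b - 3)^2
(4) = (r - 7)*(r - 3)
(5) = (m - 7)*(m - 5)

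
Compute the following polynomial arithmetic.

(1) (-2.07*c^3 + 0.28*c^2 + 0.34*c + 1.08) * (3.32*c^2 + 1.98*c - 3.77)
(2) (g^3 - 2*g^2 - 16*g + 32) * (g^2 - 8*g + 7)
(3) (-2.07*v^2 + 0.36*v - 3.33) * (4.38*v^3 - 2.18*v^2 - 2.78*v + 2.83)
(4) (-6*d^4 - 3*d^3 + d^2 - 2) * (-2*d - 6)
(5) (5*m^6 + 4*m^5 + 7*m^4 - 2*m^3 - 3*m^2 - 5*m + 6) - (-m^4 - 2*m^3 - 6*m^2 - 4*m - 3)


(1) = -6.8724*c^5 - 3.169*c^4 + 9.4871*c^3 + 3.2032*c^2 + 0.8566*c - 4.0716
(2) = g^5 - 10*g^4 + 7*g^3 + 146*g^2 - 368*g + 224
(3) = -9.0666*v^5 + 6.0894*v^4 - 9.6156*v^3 + 0.4005*v^2 + 10.2762*v - 9.4239
(4) = 12*d^5 + 42*d^4 + 16*d^3 - 6*d^2 + 4*d + 12
(5) = 5*m^6 + 4*m^5 + 8*m^4 + 3*m^2 - m + 9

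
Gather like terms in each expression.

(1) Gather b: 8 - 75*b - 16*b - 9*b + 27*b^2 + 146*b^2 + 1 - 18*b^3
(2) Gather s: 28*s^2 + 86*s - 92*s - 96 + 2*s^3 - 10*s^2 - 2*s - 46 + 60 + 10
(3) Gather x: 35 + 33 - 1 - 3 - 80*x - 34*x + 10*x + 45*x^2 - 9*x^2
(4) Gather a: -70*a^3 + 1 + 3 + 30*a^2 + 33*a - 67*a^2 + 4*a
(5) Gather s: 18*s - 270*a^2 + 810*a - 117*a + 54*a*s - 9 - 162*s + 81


(1) = -18*b^3 + 173*b^2 - 100*b + 9
(2) = 2*s^3 + 18*s^2 - 8*s - 72
(3) = 36*x^2 - 104*x + 64
(4) = -70*a^3 - 37*a^2 + 37*a + 4
(5) = -270*a^2 + 693*a + s*(54*a - 144) + 72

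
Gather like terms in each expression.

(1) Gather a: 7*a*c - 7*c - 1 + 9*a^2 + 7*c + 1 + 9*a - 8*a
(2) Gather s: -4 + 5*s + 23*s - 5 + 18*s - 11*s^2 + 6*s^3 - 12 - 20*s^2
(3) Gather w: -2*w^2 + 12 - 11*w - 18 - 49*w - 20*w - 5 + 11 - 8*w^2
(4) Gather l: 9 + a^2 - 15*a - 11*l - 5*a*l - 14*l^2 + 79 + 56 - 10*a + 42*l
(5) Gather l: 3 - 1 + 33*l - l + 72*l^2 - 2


(1) = 9*a^2 + a*(7*c + 1)
(2) = 6*s^3 - 31*s^2 + 46*s - 21
(3) = -10*w^2 - 80*w
(4) = a^2 - 25*a - 14*l^2 + l*(31 - 5*a) + 144
(5) = 72*l^2 + 32*l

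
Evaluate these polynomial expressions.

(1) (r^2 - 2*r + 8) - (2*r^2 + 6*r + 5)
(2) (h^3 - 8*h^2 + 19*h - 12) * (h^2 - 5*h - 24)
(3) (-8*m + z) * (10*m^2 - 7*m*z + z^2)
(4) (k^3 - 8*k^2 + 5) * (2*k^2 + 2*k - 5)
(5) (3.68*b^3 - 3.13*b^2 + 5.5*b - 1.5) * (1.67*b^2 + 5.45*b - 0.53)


(1) = -r^2 - 8*r + 3
(2) = h^5 - 13*h^4 + 35*h^3 + 85*h^2 - 396*h + 288
(3) = -80*m^3 + 66*m^2*z - 15*m*z^2 + z^3
(4) = 2*k^5 - 14*k^4 - 21*k^3 + 50*k^2 + 10*k - 25
(5) = 6.1456*b^5 + 14.8289*b^4 - 9.8239*b^3 + 29.1289*b^2 - 11.09*b + 0.795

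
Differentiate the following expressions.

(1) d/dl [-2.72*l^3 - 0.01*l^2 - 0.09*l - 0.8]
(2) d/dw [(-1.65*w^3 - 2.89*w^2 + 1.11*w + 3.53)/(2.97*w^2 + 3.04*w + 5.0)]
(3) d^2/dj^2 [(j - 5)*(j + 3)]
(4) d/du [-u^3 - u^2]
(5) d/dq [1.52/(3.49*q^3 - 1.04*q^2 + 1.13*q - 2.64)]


(1) = -8.16*l^2 - 0.02*l - 0.09
(2) = (-4.9005*w^4 - 10.032*w^3 - 36.8323*w^2 - 49.8682*w - 5.1812)/(8.8209*w^4 + 18.0576*w^3 + 38.9416*w^2 + 30.4*w + 25.0)
(3) = 2
(4) = u*(-3*u - 2)
(5) = (-15.9144*q^2 + 3.1616*q - 1.7176)/(3.49*q^3 - 1.04*q^2 + 1.13*q - 2.64)^2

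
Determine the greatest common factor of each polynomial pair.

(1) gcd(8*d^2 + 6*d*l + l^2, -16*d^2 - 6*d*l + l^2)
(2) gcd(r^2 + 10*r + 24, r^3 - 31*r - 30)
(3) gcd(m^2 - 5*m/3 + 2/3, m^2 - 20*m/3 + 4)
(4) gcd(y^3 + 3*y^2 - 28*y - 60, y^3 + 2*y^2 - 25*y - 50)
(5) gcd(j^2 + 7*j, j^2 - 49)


(1) = gcd((2*d + l)*(4*d + l), (-8*d + l)*(2*d + l)) = 2*d + l
(2) = gcd((r + 4)*(r + 6), (r - 6)*(r + 1)*(r + 5)) = 1
(3) = m - 2/3
(4) = gcd((y - 5)*(y + 2)*(y + 6), (y - 5)*(y + 2)*(y + 5)) = y^2 - 3*y - 10
(5) = j + 7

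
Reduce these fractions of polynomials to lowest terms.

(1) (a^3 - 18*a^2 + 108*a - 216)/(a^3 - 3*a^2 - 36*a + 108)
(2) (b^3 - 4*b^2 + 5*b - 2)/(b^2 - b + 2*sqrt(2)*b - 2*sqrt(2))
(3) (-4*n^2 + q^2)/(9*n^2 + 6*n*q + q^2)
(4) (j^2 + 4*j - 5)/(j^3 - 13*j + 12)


(1) = (a^2 - 12*a + 36)/(a^2 + 3*a - 18)
(2) = (b^2 - 3*b + 2)/(b + 2*sqrt(2))
(3) = (-4*n^2 + q^2)/(9*n^2 + 6*n*q + q^2)
(4) = (j + 5)/(j^2 + j - 12)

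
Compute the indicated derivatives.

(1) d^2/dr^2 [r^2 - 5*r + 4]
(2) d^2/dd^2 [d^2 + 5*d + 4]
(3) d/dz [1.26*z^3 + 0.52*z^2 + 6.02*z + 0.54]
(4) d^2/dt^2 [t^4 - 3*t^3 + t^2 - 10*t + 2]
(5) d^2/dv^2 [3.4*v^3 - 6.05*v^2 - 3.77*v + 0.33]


(1) = 2
(2) = 2
(3) = 3.78*z^2 + 1.04*z + 6.02
(4) = 12*t^2 - 18*t + 2
(5) = 20.4*v - 12.1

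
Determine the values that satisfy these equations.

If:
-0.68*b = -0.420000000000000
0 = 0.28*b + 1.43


Then:
No Solution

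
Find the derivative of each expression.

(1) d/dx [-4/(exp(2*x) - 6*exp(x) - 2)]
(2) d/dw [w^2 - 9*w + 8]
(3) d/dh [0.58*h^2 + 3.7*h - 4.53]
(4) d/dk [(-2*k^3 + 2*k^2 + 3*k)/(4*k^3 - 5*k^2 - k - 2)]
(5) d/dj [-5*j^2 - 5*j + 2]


(1) = 8*(exp(x) - 3)*exp(x)/(-exp(2*x) + 6*exp(x) + 2)^2
(2) = 2*w - 9
(3) = 1.16*h + 3.7
(4) = (2*k^4 - 20*k^3 + 25*k^2 - 8*k - 6)/(16*k^6 - 40*k^5 + 17*k^4 - 6*k^3 + 21*k^2 + 4*k + 4)
(5) = -10*j - 5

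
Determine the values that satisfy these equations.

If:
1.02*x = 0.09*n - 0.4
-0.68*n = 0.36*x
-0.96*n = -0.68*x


Then:
No Solution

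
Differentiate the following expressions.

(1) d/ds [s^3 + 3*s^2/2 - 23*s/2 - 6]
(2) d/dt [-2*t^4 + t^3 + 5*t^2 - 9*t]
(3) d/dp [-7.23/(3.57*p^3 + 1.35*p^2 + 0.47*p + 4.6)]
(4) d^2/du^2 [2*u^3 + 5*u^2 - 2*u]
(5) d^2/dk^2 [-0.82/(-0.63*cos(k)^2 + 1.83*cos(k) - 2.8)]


(1) = 3*s^2 + 3*s - 23/2
(2) = -8*t^3 + 3*t^2 + 10*t - 9
(3) = (77.4333*p^2 + 19.521*p + 3.3981)/(3.57*p^3 + 1.35*p^2 + 0.47*p + 4.6)^2
(4) = 12*u + 10
(5) = (-1.301832*(1 - cos(k)^2)^2 + 2.836134*cos(k)^3 + 2.388906*cos(k)^2 - 9.873948*cos(k) + 3.901068)/(0.63*cos(k)^2 - 1.83*cos(k) + 2.8)^3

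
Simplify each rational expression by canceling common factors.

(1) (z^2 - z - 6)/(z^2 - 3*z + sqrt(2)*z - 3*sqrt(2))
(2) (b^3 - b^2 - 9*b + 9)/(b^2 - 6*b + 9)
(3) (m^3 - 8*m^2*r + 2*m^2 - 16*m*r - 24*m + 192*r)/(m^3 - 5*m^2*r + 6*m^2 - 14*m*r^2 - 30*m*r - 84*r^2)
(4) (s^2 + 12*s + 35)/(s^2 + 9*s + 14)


(1) = (z + 2)/(z + sqrt(2))
(2) = (b^2 + 2*b - 3)/(b - 3)
(3) = (-m^2 + 8*m*r + 4*m - 32*r)/(-m^2 + 5*m*r + 14*r^2)
(4) = (s + 5)/(s + 2)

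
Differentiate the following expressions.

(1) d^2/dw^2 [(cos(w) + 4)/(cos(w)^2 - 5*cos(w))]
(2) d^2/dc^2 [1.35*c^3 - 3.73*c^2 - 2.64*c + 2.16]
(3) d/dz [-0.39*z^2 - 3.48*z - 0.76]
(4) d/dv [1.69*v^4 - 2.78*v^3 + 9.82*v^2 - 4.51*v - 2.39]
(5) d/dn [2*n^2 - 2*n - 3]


(1) = (-21*sin(w)^4/cos(w)^3 + sin(w)^2 + 61 - 118/cos(w) - 120/cos(w)^2 + 221/cos(w)^3)/(cos(w) - 5)^3
(2) = 8.1*c - 7.46
(3) = -0.78*z - 3.48
(4) = 6.76*v^3 - 8.34*v^2 + 19.64*v - 4.51
(5) = 4*n - 2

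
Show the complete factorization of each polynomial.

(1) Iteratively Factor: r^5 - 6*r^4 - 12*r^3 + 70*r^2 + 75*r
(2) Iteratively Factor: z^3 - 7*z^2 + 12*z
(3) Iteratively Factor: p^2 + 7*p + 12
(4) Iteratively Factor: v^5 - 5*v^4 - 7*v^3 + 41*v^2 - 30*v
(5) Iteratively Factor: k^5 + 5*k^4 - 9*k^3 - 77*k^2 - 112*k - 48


(1) = (r - 5)*(r^4 - r^3 - 17*r^2 - 15*r) = (r - 5)*(r + 1)*(r^3 - 2*r^2 - 15*r) = (r - 5)^2*(r + 1)*(r^2 + 3*r) = r*(r - 5)^2*(r + 1)*(r + 3)
(2) = (z)*(z^2 - 7*z + 12) = z*(z - 3)*(z - 4)
(3) = (p + 4)*(p + 3)
(4) = (v + 3)*(v^4 - 8*v^3 + 17*v^2 - 10*v) = v*(v + 3)*(v^3 - 8*v^2 + 17*v - 10) = v*(v - 1)*(v + 3)*(v^2 - 7*v + 10) = v*(v - 2)*(v - 1)*(v + 3)*(v - 5)
(5) = (k + 4)*(k^4 + k^3 - 13*k^2 - 25*k - 12) = (k - 4)*(k + 4)*(k^3 + 5*k^2 + 7*k + 3) = (k - 4)*(k + 3)*(k + 4)*(k^2 + 2*k + 1) = (k - 4)*(k + 1)*(k + 3)*(k + 4)*(k + 1)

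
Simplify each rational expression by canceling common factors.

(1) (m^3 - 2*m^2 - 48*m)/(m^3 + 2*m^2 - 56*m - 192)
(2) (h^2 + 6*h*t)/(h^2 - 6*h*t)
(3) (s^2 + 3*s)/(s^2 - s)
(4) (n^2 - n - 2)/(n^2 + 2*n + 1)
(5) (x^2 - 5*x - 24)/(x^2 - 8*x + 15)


(1) = m/(m + 4)
(2) = (-h - 6*t)/(-h + 6*t)
(3) = (s + 3)/(s - 1)
(4) = (n - 2)/(n + 1)
(5) = (x^2 - 5*x - 24)/(x^2 - 8*x + 15)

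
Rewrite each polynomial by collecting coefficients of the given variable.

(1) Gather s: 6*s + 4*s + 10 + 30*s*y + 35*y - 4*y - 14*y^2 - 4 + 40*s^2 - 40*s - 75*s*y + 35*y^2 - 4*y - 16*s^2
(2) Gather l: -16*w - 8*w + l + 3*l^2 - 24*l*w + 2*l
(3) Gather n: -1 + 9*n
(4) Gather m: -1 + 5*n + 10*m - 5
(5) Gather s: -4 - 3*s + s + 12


(1) = 24*s^2 + s*(-45*y - 30) + 21*y^2 + 27*y + 6
(2) = 3*l^2 + l*(3 - 24*w) - 24*w
(3) = 9*n - 1
(4) = 10*m + 5*n - 6
(5) = 8 - 2*s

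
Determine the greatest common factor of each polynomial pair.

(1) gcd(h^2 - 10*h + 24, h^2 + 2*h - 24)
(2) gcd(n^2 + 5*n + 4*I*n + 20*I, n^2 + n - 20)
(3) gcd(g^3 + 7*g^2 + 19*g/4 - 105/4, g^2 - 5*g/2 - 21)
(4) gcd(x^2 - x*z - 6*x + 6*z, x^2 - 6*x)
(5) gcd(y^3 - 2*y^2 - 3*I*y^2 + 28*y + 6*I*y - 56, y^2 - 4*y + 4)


(1) = h - 4
(2) = n + 5
(3) = g + 7/2
(4) = x - 6
(5) = gcd((y - 2)*(y - 7*I)*(y + 4*I), (y - 2)^2) = y - 2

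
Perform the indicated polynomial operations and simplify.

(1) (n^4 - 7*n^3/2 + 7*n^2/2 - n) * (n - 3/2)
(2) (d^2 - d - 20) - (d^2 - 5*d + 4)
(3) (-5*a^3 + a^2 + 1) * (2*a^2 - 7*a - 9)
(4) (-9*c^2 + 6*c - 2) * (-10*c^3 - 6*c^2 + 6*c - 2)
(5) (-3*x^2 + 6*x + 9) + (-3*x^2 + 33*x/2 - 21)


(1) = n^5 - 5*n^4 + 35*n^3/4 - 25*n^2/4 + 3*n/2
(2) = 4*d - 24
(3) = -10*a^5 + 37*a^4 + 38*a^3 - 7*a^2 - 7*a - 9
(4) = 90*c^5 - 6*c^4 - 70*c^3 + 66*c^2 - 24*c + 4
(5) = -6*x^2 + 45*x/2 - 12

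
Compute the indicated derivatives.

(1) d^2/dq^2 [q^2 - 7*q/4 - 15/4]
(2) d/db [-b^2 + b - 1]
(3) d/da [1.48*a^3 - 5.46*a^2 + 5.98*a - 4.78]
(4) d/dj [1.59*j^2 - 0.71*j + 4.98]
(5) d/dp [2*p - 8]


(1) = 2
(2) = 1 - 2*b
(3) = 4.44*a^2 - 10.92*a + 5.98
(4) = 3.18*j - 0.71
(5) = 2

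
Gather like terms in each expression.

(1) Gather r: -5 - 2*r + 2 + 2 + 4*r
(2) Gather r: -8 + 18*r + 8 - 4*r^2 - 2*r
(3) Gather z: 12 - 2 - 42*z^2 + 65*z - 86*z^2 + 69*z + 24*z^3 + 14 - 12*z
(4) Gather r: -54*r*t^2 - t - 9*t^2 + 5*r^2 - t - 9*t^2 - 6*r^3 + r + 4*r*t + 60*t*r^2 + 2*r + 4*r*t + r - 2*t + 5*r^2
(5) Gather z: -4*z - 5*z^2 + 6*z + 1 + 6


(1) = 2*r - 1
(2) = -4*r^2 + 16*r
(3) = 24*z^3 - 128*z^2 + 122*z + 24
(4) = -6*r^3 + r^2*(60*t + 10) + r*(-54*t^2 + 8*t + 4) - 18*t^2 - 4*t
(5) = -5*z^2 + 2*z + 7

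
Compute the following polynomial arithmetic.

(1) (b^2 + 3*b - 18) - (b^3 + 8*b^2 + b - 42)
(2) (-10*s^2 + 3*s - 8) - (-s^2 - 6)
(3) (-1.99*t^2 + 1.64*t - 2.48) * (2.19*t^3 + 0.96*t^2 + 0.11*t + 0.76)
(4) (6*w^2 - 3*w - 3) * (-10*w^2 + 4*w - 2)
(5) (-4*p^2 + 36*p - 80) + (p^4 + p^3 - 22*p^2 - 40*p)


(1) = -b^3 - 7*b^2 + 2*b + 24
(2) = -9*s^2 + 3*s - 2
(3) = -4.3581*t^5 + 1.6812*t^4 - 4.0757*t^3 - 3.7128*t^2 + 0.9736*t - 1.8848
(4) = -60*w^4 + 54*w^3 + 6*w^2 - 6*w + 6
(5) = p^4 + p^3 - 26*p^2 - 4*p - 80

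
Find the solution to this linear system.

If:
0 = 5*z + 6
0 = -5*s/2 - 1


Then:
s = -2/5
z = -6/5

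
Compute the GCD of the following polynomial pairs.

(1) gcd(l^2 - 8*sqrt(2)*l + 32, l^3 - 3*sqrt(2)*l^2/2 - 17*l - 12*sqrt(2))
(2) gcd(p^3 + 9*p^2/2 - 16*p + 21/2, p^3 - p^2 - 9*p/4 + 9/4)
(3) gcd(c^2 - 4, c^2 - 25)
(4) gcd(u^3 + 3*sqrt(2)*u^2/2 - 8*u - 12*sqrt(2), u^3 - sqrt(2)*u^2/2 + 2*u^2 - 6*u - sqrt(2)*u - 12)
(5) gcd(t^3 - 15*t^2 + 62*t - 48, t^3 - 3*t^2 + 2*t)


(1) = l - 4*sqrt(2)
(2) = gcd((p - 3/2)*(p - 1)*(p + 7), (p - 3/2)*(p - 1)*(p + 3/2)) = p^2 - 5*p/2 + 3/2
(3) = gcd((c - 2)*(c + 2), (c - 5)*(c + 5)) = 1
(4) = gcd((u - 2*sqrt(2))*(u + 3*sqrt(2)/2)*(u + 2*sqrt(2)), (u + 2)*(u - 2*sqrt(2))*(u + 3*sqrt(2)/2)) = u^2 - sqrt(2)*u/2 - 6
(5) = gcd((t - 8)*(t - 6)*(t - 1), t*(t - 2)*(t - 1)) = t - 1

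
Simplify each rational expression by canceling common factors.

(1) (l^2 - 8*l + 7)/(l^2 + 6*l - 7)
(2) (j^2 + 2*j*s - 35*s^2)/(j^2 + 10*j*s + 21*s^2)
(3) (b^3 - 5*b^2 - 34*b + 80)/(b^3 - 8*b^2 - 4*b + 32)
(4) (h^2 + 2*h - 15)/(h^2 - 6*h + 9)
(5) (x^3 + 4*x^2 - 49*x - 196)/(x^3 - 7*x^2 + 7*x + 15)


(1) = (l - 7)/(l + 7)
(2) = (j - 5*s)/(j + 3*s)
(3) = (b + 5)/(b + 2)
(4) = (h + 5)/(h - 3)
(5) = (x^3 + 4*x^2 - 49*x - 196)/(x^3 - 7*x^2 + 7*x + 15)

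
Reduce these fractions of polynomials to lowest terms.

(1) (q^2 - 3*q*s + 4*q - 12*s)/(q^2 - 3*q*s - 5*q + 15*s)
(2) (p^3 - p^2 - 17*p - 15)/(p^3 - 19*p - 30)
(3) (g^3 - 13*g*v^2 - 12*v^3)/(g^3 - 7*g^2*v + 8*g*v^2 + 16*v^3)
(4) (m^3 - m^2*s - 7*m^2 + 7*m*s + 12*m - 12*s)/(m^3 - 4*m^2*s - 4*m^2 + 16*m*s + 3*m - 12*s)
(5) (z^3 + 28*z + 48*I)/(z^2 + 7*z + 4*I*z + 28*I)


(1) = (q + 4)/(q - 5)
(2) = (p + 1)/(p + 2)
(3) = (-g - 3*v)/(-g + 4*v)
(4) = (-m^2 + m*s + 4*m - 4*s)/(-m^2 + 4*m*s + m - 4*s)
(5) = (z^2 - 4*I*z + 12)/(z + 7)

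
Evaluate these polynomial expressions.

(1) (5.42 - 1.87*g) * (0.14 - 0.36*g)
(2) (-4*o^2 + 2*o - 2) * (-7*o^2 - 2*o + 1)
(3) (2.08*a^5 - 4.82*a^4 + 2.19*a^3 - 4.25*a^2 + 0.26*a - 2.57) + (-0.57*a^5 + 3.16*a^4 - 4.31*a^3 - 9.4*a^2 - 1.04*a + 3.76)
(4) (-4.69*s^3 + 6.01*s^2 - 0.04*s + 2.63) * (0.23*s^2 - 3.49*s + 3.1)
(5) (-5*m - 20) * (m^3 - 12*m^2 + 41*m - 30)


(1) = 0.6732*g^2 - 2.213*g + 0.7588
(2) = 28*o^4 - 6*o^3 + 6*o^2 + 6*o - 2
(3) = 1.51*a^5 - 1.66*a^4 - 2.12*a^3 - 13.65*a^2 - 0.78*a + 1.19
(4) = -1.0787*s^5 + 17.7504*s^4 - 35.5231*s^3 + 19.3755*s^2 - 9.3027*s + 8.153
(5) = -5*m^4 + 40*m^3 + 35*m^2 - 670*m + 600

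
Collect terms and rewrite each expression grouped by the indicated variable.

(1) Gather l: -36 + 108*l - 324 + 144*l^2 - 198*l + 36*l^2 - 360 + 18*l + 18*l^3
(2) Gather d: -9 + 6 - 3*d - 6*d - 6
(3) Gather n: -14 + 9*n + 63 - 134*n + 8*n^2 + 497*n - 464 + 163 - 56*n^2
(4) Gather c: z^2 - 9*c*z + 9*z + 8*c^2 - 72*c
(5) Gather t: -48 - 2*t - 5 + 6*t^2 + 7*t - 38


(1) = 18*l^3 + 180*l^2 - 72*l - 720
(2) = -9*d - 9
(3) = -48*n^2 + 372*n - 252
(4) = 8*c^2 + c*(-9*z - 72) + z^2 + 9*z
(5) = 6*t^2 + 5*t - 91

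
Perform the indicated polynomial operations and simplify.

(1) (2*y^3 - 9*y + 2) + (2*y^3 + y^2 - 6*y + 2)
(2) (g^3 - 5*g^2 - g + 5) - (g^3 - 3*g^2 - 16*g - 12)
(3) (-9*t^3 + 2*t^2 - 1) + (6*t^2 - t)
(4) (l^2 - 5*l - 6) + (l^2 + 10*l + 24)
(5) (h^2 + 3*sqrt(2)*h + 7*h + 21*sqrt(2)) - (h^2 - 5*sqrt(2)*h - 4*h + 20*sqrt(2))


(1) = 4*y^3 + y^2 - 15*y + 4
(2) = -2*g^2 + 15*g + 17
(3) = -9*t^3 + 8*t^2 - t - 1
(4) = 2*l^2 + 5*l + 18
(5) = 11*h + 8*sqrt(2)*h + sqrt(2)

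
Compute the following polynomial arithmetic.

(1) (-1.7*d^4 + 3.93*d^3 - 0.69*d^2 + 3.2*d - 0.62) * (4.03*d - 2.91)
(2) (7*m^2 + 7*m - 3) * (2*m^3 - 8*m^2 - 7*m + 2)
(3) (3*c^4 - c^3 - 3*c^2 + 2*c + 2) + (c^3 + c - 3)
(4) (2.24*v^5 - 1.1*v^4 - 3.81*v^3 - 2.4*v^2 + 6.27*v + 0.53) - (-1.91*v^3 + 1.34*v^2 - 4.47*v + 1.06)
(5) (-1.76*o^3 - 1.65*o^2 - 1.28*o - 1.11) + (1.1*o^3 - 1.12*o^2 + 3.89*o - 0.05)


(1) = -6.851*d^5 + 20.7849*d^4 - 14.217*d^3 + 14.9039*d^2 - 11.8106*d + 1.8042
(2) = 14*m^5 - 42*m^4 - 111*m^3 - 11*m^2 + 35*m - 6
(3) = 3*c^4 - 3*c^2 + 3*c - 1
(4) = 2.24*v^5 - 1.1*v^4 - 1.9*v^3 - 3.74*v^2 + 10.74*v - 0.53
(5) = -0.66*o^3 - 2.77*o^2 + 2.61*o - 1.16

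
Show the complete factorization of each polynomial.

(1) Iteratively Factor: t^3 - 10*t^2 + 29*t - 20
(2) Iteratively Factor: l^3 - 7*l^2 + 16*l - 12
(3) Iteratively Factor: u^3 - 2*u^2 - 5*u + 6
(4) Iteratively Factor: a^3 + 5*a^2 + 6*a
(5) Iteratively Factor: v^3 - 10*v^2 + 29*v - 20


(1) = (t - 4)*(t^2 - 6*t + 5) = (t - 5)*(t - 4)*(t - 1)
(2) = (l - 2)*(l^2 - 5*l + 6) = (l - 3)*(l - 2)*(l - 2)
(3) = (u - 3)*(u^2 + u - 2) = (u - 3)*(u + 2)*(u - 1)
(4) = (a + 3)*(a^2 + 2*a) = a*(a + 3)*(a + 2)
(5) = (v - 1)*(v^2 - 9*v + 20) = (v - 5)*(v - 1)*(v - 4)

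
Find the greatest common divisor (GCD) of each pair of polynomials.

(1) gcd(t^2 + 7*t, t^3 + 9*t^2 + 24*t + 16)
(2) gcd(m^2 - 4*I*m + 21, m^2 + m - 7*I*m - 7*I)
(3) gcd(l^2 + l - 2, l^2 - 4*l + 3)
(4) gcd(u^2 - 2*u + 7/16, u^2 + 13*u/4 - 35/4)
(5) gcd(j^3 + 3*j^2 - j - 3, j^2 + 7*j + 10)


(1) = 1
(2) = gcd((m - 7*I)*(m + 3*I), (m + 1)*(m - 7*I)) = m - 7*I
(3) = gcd((l - 1)*(l + 2), (l - 3)*(l - 1)) = l - 1
(4) = gcd((u - 7/4)*(u - 1/4), (u - 7/4)*(u + 5)) = u - 7/4
(5) = 1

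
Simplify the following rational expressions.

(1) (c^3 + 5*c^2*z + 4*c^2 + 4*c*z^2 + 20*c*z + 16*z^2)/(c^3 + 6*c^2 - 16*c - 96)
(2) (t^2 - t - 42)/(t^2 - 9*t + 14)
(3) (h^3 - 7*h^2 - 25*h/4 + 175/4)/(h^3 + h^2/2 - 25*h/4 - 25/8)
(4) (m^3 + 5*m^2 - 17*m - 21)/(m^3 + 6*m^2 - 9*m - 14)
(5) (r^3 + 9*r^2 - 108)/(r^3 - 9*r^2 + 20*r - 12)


(1) = (c^2 + 5*c*z + 4*z^2)/(c^2 + 2*c - 24)
(2) = (t + 6)/(t - 2)
(3) = (2*h - 14)/(2*h + 1)
(4) = (m - 3)/(m - 2)
(5) = (r^3 + 9*r^2 - 108)/(r^3 - 9*r^2 + 20*r - 12)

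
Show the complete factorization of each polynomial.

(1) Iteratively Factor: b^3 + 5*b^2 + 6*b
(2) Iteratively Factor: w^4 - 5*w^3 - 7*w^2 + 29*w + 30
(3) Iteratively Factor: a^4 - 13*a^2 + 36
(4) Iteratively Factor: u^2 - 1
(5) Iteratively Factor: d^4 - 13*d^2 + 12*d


(1) = (b + 2)*(b^2 + 3*b) = (b + 2)*(b + 3)*(b)
(2) = (w - 5)*(w^3 - 7*w - 6) = (w - 5)*(w - 3)*(w^2 + 3*w + 2) = (w - 5)*(w - 3)*(w + 2)*(w + 1)
(3) = (a + 2)*(a^3 - 2*a^2 - 9*a + 18) = (a + 2)*(a + 3)*(a^2 - 5*a + 6) = (a - 3)*(a + 2)*(a + 3)*(a - 2)
(4) = (u + 1)*(u - 1)
(5) = (d - 1)*(d^3 + d^2 - 12*d) = d*(d - 1)*(d^2 + d - 12) = d*(d - 3)*(d - 1)*(d + 4)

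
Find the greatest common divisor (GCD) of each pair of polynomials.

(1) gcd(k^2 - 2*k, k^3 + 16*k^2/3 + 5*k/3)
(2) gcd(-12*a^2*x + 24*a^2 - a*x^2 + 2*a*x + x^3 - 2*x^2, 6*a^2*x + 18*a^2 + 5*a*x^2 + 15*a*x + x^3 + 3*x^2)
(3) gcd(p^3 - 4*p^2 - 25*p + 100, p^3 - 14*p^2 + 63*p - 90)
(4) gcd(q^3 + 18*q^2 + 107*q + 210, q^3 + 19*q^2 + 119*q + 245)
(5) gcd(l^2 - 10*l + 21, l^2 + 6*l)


(1) = gcd(k*(k - 2), k*(k + 1/3)*(k + 5)) = k
(2) = 3*a + x
(3) = gcd((p - 5)*(p - 4)*(p + 5), (p - 6)*(p - 5)*(p - 3)) = p - 5
(4) = q^2 + 12*q + 35
(5) = gcd((l - 7)*(l - 3), l*(l + 6)) = 1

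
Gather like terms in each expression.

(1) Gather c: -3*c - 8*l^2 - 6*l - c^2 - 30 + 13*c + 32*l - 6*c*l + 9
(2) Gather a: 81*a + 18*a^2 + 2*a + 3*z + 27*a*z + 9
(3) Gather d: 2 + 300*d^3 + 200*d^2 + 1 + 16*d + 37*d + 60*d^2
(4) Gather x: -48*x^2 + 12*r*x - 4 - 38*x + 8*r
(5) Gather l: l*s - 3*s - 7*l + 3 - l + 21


(1) = -c^2 + c*(10 - 6*l) - 8*l^2 + 26*l - 21
(2) = 18*a^2 + a*(27*z + 83) + 3*z + 9
(3) = 300*d^3 + 260*d^2 + 53*d + 3
(4) = 8*r - 48*x^2 + x*(12*r - 38) - 4
(5) = l*(s - 8) - 3*s + 24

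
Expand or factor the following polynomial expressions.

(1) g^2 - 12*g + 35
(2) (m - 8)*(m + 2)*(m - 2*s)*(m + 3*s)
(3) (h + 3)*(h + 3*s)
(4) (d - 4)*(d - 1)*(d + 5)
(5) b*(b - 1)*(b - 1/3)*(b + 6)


(1) = (g - 7)*(g - 5)
(2) = m^4 + m^3*s - 6*m^3 - 6*m^2*s^2 - 6*m^2*s - 16*m^2 + 36*m*s^2 - 16*m*s + 96*s^2
(3) = h^2 + 3*h*s + 3*h + 9*s
(4) = d^3 - 21*d + 20
(5) = b^4 + 14*b^3/3 - 23*b^2/3 + 2*b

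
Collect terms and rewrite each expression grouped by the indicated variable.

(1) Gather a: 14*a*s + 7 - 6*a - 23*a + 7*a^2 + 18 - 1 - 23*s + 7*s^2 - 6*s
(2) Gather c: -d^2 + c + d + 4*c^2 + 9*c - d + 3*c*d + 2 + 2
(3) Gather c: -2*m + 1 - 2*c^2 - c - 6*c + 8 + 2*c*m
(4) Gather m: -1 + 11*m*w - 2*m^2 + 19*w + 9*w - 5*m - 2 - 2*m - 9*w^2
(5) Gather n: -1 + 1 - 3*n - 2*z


(1) = 7*a^2 + a*(14*s - 29) + 7*s^2 - 29*s + 24
(2) = 4*c^2 + c*(3*d + 10) - d^2 + 4
(3) = -2*c^2 + c*(2*m - 7) - 2*m + 9
(4) = -2*m^2 + m*(11*w - 7) - 9*w^2 + 28*w - 3
(5) = -3*n - 2*z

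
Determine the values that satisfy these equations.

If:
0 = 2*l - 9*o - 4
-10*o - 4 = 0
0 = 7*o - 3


Then:
No Solution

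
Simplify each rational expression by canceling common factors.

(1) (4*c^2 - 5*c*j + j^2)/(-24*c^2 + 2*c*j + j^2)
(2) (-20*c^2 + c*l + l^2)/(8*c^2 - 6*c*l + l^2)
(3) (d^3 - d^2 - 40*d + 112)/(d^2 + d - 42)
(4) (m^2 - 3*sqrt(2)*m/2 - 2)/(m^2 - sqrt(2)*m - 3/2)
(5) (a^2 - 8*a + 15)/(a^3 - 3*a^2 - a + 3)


(1) = (-c + j)/(6*c + j)
(2) = (-5*c - l)/(2*c - l)
(3) = (d^2 - 8*d + 16)/(d - 6)
(4) = (4*m - 8*sqrt(2))/(4*m - 6*sqrt(2))
(5) = (a - 5)/(a^2 - 1)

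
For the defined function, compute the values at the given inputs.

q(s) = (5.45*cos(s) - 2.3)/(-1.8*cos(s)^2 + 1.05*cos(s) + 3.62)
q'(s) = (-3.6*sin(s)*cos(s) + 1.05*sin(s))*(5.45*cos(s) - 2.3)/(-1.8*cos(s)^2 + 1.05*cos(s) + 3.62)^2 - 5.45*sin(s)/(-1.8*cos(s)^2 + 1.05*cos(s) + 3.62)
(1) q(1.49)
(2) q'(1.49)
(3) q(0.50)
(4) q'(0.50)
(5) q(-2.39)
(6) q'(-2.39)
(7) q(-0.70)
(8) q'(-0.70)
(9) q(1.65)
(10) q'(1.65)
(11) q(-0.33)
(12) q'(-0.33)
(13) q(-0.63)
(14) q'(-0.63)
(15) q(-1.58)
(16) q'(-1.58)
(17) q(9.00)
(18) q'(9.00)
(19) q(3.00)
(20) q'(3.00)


(1) = -0.50
(2) = -1.57
(3) = 0.79
(4) = -1.08
(5) = -3.32
(6) = 6.38
(7) = 0.55
(8) = 1.22
(9) = -0.77
(10) = -1.83
(11) = 0.95
(12) = 0.83
(13) = 0.64
(14) = 1.19
(15) = -0.65
(16) = 1.70
(17) = -6.22
(18) = -11.41
(19) = -9.43
(20) = -8.46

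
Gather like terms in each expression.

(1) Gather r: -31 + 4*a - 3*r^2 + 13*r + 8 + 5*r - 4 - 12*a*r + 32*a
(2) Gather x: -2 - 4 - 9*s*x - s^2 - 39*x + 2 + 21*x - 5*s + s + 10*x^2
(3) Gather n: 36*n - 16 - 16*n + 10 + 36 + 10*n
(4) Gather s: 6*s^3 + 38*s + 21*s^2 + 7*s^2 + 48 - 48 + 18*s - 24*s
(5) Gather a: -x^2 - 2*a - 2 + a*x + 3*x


(1) = 36*a - 3*r^2 + r*(18 - 12*a) - 27
(2) = -s^2 - 4*s + 10*x^2 + x*(-9*s - 18) - 4
(3) = 30*n + 30
(4) = 6*s^3 + 28*s^2 + 32*s
(5) = a*(x - 2) - x^2 + 3*x - 2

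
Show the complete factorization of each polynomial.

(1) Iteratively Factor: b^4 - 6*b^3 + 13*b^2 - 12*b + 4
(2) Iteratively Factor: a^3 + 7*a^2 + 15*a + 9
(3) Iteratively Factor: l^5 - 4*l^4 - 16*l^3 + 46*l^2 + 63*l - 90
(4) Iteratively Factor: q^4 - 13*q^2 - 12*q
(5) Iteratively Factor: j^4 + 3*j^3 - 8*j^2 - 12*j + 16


(1) = (b - 2)*(b^3 - 4*b^2 + 5*b - 2) = (b - 2)*(b - 1)*(b^2 - 3*b + 2) = (b - 2)*(b - 1)^2*(b - 2)
(2) = (a + 3)*(a^2 + 4*a + 3) = (a + 3)^2*(a + 1)
(3) = (l + 2)*(l^4 - 6*l^3 - 4*l^2 + 54*l - 45) = (l + 2)*(l + 3)*(l^3 - 9*l^2 + 23*l - 15) = (l - 1)*(l + 2)*(l + 3)*(l^2 - 8*l + 15) = (l - 3)*(l - 1)*(l + 2)*(l + 3)*(l - 5)
(4) = (q + 3)*(q^3 - 3*q^2 - 4*q) = (q + 1)*(q + 3)*(q^2 - 4*q) = q*(q + 1)*(q + 3)*(q - 4)
(5) = (j - 2)*(j^3 + 5*j^2 + 2*j - 8) = (j - 2)*(j + 2)*(j^2 + 3*j - 4) = (j - 2)*(j - 1)*(j + 2)*(j + 4)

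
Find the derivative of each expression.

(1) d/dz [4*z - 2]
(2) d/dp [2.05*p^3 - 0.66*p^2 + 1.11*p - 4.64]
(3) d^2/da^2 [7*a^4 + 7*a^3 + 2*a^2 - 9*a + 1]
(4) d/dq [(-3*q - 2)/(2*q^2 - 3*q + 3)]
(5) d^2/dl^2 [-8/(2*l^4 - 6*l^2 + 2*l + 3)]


(1) = 4
(2) = 6.15*p^2 - 1.32*p + 1.11
(3) = 84*a^2 + 42*a + 4
(4) = (6*q^2 + 8*q - 15)/(4*q^4 - 12*q^3 + 21*q^2 - 18*q + 9)
(5) = 32*(3*(2*l^2 - 1)*(2*l^4 - 6*l^2 + 2*l + 3) - 2*(4*l^3 - 6*l + 1)^2)/(2*l^4 - 6*l^2 + 2*l + 3)^3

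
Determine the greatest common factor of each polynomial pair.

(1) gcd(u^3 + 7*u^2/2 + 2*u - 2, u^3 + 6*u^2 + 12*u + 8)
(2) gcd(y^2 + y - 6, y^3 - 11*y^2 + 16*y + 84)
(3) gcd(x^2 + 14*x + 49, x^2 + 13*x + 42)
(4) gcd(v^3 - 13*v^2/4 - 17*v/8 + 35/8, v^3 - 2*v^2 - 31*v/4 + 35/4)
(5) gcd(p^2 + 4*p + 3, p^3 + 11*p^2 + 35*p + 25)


(1) = gcd((u - 1/2)*(u + 2)^2, (u + 2)^3) = u^2 + 4*u + 4
(2) = 1
(3) = gcd((x + 7)^2, (x + 6)*(x + 7)) = x + 7
(4) = gcd((v - 7/2)*(v - 1)*(v + 5/4), (v - 7/2)*(v - 1)*(v + 5/2)) = v^2 - 9*v/2 + 7/2
(5) = p + 1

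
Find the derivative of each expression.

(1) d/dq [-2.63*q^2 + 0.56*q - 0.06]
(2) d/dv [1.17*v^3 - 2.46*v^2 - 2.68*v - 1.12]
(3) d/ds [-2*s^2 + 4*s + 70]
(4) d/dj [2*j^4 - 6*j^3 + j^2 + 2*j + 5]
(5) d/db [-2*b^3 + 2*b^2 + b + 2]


(1) = 0.56 - 5.26*q
(2) = 3.51*v^2 - 4.92*v - 2.68
(3) = 4 - 4*s
(4) = 8*j^3 - 18*j^2 + 2*j + 2
(5) = -6*b^2 + 4*b + 1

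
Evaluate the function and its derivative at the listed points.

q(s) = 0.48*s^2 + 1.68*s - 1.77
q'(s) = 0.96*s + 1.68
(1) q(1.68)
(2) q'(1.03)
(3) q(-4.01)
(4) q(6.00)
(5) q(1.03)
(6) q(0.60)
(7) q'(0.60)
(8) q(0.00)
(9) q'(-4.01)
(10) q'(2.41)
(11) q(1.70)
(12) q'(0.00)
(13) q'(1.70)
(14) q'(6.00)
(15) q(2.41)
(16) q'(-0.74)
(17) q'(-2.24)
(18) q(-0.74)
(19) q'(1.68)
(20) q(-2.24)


(1) = 2.41
(2) = 2.67
(3) = -0.79
(4) = 25.59
(5) = 0.47
(6) = -0.59
(7) = 2.26
(8) = -1.77
(9) = -2.17
(10) = 3.99
(11) = 2.47
(12) = 1.68
(13) = 3.31
(14) = 7.44
(15) = 5.07
(16) = 0.97
(17) = -0.47
(18) = -2.75
(19) = 3.29
(20) = -3.12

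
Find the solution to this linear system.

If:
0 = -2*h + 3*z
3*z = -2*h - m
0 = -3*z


Then:
h = 0
m = 0
z = 0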